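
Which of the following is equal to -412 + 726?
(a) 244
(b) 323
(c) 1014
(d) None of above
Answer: d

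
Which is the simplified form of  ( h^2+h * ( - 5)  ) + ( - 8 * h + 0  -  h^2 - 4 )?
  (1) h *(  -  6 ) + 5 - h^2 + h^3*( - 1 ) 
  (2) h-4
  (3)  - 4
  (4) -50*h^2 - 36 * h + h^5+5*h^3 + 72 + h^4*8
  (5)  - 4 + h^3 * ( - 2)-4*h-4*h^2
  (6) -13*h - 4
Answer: 6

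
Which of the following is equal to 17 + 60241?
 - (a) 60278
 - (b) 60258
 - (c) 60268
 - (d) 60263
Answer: b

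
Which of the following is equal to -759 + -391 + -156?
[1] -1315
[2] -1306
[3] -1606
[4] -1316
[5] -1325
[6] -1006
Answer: 2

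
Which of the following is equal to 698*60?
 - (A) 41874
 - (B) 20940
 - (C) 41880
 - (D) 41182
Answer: C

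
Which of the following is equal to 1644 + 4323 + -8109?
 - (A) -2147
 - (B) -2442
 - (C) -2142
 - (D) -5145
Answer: C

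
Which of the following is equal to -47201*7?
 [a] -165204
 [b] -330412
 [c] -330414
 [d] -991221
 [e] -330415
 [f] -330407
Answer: f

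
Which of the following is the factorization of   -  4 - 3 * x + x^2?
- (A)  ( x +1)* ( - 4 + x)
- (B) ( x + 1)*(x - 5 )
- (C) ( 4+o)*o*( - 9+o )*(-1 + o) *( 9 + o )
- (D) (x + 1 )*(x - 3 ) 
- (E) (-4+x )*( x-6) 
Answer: A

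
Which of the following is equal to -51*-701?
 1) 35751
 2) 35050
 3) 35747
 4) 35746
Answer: 1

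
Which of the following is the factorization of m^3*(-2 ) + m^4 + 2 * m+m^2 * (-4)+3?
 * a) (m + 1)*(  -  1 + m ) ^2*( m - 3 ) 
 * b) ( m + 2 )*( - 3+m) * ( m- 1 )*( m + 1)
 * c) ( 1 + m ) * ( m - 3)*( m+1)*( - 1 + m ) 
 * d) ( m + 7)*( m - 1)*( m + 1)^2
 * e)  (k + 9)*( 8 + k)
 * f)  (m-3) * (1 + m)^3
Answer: c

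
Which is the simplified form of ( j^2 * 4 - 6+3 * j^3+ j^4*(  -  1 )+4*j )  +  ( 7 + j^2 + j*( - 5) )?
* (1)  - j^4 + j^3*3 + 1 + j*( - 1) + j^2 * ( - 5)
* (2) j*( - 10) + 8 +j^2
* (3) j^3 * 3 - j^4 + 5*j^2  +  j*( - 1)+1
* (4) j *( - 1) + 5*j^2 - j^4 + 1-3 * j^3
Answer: 3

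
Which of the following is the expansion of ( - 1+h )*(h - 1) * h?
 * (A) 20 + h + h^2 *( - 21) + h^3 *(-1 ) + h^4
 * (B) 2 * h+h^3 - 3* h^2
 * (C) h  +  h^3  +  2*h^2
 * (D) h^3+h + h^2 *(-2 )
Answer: D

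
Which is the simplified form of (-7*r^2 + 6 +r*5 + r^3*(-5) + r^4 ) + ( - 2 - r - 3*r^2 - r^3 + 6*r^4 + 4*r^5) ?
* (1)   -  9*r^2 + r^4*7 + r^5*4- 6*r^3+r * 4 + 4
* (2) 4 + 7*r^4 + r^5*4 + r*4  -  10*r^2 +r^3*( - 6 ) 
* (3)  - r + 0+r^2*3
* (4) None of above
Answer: 2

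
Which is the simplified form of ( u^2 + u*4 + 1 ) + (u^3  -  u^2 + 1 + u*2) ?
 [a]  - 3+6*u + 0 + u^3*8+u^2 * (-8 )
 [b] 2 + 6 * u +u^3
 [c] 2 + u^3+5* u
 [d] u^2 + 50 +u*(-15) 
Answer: b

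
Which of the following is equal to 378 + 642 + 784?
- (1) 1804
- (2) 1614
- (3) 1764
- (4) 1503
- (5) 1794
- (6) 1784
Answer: 1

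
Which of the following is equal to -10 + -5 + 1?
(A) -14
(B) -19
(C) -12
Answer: A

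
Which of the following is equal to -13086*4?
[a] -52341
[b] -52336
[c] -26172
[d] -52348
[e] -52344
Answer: e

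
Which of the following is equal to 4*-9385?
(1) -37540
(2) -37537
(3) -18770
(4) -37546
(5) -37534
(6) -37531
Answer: 1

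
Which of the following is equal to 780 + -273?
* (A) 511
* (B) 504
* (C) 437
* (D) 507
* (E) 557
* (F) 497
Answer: D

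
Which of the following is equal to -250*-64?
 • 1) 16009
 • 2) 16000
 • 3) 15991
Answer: 2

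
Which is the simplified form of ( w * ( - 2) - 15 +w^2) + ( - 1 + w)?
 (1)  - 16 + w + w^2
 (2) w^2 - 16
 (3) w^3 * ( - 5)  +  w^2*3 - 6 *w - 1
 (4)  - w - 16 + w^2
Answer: 4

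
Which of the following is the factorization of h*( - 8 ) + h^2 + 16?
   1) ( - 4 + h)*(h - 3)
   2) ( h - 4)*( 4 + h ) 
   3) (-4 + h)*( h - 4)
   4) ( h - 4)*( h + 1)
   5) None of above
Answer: 3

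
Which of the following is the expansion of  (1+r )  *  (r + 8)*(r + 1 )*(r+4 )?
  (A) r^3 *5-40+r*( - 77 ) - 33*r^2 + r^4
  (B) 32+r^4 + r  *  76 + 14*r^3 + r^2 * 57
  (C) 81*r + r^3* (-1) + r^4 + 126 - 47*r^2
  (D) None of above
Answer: B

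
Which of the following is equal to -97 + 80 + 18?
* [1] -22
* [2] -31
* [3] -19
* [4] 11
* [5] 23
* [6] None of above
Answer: 6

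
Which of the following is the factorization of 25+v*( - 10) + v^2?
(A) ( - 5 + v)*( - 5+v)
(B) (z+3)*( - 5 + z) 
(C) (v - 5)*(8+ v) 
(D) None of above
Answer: A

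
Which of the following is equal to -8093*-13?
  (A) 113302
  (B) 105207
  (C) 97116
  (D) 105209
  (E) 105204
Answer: D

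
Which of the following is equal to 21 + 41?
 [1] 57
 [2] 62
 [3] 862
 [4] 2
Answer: 2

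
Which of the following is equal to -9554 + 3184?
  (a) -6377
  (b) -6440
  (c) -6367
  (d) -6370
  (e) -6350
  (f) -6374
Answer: d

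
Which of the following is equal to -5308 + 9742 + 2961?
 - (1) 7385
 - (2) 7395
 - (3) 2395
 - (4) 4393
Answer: 2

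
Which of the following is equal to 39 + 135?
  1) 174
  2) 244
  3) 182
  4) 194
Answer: 1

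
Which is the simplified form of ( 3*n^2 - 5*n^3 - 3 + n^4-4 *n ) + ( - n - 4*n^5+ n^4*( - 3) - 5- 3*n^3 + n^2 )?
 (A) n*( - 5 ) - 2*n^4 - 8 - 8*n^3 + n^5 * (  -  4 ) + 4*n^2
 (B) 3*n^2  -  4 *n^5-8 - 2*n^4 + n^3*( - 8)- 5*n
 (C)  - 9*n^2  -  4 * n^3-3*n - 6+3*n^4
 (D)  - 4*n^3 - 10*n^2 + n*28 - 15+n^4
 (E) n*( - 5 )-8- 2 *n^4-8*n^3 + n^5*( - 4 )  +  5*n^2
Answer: A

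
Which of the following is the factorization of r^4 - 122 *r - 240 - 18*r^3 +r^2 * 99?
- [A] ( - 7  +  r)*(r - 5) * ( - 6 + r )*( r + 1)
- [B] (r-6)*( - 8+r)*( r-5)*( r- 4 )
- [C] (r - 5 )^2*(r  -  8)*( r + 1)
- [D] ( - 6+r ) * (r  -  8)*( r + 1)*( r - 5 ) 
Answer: D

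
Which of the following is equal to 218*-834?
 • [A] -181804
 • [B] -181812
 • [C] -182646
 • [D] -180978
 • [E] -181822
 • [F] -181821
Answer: B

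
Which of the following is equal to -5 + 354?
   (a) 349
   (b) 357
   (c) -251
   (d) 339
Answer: a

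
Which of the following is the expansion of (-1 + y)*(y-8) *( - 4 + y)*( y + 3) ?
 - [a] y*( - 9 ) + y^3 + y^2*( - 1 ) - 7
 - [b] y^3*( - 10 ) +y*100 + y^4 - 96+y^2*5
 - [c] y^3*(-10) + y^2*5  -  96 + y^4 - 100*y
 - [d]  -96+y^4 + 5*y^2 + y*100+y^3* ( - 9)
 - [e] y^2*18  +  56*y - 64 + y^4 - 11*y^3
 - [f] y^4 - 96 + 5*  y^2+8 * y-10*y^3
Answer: b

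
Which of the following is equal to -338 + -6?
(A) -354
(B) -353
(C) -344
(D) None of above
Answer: C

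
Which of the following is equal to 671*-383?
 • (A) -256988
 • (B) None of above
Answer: B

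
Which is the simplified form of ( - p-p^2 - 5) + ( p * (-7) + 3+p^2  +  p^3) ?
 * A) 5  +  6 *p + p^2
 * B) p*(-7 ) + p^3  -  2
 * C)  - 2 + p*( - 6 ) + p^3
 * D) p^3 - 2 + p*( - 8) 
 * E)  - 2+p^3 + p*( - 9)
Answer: D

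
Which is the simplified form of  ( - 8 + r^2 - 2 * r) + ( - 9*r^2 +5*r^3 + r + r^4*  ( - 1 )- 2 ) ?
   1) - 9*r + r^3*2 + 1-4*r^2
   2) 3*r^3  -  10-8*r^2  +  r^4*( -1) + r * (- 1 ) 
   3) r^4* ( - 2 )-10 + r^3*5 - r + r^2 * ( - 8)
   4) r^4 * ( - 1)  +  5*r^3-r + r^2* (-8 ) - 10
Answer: 4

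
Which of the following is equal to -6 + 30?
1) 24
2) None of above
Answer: 1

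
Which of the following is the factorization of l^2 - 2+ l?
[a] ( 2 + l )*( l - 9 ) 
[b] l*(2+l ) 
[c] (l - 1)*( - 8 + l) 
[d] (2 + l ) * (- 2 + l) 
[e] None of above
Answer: e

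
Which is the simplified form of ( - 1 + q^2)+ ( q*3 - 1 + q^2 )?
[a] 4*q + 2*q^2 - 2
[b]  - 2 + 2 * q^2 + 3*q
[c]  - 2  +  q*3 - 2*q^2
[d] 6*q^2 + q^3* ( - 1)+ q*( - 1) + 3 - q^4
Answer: b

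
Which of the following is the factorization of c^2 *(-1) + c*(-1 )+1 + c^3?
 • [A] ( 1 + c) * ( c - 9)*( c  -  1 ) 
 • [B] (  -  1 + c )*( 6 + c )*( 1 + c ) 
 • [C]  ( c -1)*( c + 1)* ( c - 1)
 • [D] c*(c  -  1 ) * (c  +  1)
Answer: C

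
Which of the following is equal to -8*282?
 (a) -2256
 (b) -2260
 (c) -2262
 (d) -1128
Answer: a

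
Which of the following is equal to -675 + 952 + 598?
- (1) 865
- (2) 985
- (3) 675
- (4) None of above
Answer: 4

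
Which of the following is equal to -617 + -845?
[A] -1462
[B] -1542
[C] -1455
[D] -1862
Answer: A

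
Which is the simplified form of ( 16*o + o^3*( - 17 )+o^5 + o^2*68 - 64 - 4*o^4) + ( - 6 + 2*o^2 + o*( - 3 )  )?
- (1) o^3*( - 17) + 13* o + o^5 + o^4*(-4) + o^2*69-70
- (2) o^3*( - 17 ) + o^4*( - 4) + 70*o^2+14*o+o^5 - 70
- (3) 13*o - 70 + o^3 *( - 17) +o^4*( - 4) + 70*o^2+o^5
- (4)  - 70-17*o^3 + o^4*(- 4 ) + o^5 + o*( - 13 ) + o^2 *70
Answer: 3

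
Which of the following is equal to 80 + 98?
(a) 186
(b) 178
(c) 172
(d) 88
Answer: b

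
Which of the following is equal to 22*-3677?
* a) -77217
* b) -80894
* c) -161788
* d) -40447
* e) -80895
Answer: b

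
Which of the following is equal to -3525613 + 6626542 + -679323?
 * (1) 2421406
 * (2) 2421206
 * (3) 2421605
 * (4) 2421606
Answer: 4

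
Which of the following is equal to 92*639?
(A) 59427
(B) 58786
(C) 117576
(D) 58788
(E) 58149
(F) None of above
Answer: D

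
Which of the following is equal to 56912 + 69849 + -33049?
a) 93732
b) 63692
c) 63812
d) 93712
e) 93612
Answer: d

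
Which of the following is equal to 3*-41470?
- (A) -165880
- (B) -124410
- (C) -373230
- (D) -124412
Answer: B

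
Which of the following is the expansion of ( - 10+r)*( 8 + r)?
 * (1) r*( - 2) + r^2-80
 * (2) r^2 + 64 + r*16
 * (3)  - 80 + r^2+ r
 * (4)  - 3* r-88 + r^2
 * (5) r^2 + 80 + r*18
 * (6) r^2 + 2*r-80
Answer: 1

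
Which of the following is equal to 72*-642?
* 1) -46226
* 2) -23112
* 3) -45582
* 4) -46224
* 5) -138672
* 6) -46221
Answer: 4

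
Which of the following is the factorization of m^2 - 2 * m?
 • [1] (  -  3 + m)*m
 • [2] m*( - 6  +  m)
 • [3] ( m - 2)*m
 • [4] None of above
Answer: 3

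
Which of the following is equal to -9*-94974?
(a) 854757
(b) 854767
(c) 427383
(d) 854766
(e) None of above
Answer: d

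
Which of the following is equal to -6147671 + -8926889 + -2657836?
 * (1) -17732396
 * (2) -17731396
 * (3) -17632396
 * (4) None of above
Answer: 1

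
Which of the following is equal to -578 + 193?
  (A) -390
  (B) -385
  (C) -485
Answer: B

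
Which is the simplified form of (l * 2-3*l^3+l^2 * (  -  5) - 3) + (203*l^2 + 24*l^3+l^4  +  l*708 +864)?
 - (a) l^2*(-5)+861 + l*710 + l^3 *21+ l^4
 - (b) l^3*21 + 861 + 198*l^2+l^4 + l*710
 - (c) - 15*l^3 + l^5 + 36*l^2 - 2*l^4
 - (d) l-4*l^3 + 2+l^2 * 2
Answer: b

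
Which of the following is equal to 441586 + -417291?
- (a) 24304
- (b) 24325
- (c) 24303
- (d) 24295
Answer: d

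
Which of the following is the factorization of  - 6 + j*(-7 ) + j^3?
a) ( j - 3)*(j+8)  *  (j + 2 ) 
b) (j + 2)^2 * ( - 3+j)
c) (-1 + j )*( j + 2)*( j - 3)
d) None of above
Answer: d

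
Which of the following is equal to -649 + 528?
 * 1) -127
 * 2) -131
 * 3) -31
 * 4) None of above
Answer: 4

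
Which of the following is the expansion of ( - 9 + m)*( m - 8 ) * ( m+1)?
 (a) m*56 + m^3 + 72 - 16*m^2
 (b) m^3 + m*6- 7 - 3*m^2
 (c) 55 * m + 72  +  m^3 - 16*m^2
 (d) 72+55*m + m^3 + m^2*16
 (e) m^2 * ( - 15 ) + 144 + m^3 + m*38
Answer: c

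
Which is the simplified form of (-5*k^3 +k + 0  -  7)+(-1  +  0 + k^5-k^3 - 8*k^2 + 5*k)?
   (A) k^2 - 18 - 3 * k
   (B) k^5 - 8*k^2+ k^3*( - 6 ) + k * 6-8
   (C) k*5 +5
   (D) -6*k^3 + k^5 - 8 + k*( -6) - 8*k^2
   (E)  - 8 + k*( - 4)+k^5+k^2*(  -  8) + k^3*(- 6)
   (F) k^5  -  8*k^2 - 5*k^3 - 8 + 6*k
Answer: B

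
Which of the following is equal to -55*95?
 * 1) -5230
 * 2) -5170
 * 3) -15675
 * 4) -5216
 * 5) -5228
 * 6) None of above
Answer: 6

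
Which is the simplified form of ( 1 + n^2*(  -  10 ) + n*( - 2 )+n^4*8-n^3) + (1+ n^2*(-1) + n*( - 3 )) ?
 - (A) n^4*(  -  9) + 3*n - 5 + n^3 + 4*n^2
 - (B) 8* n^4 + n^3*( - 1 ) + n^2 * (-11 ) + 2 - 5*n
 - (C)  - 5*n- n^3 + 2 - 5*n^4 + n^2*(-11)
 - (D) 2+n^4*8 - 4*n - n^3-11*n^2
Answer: B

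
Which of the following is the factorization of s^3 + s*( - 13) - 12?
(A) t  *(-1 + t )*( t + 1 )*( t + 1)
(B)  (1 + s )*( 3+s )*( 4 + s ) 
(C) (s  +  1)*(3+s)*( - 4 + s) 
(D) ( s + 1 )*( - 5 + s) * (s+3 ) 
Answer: C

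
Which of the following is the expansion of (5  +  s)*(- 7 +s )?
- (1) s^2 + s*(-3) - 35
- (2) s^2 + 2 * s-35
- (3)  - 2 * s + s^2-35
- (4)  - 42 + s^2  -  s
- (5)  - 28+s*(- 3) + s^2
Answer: 3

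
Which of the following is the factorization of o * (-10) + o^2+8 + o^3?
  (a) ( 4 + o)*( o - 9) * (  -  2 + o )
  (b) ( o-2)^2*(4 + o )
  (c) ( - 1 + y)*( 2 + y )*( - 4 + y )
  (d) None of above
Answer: d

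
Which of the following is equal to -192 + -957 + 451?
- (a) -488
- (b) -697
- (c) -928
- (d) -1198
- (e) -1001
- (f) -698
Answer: f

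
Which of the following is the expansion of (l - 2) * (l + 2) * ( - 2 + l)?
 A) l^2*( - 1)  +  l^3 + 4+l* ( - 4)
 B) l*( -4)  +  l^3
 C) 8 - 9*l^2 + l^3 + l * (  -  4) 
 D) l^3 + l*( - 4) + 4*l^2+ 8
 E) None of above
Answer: E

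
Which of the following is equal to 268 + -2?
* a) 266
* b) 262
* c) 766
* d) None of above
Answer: a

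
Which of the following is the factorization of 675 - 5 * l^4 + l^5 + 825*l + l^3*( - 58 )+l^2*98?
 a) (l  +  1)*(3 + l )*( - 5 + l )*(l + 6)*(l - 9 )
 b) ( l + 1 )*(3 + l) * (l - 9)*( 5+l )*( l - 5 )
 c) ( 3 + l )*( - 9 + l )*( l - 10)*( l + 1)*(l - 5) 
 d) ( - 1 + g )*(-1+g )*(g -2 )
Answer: b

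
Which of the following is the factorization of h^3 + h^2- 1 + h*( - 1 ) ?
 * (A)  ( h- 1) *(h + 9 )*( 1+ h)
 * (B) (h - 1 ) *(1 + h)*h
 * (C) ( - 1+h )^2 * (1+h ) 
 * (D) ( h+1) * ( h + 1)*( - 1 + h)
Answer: D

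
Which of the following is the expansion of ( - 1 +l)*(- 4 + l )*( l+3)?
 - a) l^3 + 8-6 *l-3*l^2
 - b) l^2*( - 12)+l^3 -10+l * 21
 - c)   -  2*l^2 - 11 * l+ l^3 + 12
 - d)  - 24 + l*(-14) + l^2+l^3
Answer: c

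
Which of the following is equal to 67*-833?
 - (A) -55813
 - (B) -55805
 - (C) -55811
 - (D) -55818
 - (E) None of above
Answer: C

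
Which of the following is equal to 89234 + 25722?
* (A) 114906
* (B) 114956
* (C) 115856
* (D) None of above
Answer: B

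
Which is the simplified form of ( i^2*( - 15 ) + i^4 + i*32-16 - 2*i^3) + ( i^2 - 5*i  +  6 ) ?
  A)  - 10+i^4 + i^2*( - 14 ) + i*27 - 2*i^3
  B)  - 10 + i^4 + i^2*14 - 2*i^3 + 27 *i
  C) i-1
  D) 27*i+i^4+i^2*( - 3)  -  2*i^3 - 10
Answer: A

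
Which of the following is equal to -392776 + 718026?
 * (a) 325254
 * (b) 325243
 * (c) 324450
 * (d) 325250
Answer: d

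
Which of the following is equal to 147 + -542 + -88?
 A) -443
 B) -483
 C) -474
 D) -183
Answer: B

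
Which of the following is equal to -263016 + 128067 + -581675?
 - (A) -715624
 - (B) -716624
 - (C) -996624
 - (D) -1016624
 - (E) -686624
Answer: B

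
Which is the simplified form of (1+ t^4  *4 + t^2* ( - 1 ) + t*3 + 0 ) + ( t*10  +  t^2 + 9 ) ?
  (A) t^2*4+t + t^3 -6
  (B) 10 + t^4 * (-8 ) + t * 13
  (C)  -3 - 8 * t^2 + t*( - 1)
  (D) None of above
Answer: D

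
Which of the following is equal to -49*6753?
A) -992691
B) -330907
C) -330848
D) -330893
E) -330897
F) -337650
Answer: E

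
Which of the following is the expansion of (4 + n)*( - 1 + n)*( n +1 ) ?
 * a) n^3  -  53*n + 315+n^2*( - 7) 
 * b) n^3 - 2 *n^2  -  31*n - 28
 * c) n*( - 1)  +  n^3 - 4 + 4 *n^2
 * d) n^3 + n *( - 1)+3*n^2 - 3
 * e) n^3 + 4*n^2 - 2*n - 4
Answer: c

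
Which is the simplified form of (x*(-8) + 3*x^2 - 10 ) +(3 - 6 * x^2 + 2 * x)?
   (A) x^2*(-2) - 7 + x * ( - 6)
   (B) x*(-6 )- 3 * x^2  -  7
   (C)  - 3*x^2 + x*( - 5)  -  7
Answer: B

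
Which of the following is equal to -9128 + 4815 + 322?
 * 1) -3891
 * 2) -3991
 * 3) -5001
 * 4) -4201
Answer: 2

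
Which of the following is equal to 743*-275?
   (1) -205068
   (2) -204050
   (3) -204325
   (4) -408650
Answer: 3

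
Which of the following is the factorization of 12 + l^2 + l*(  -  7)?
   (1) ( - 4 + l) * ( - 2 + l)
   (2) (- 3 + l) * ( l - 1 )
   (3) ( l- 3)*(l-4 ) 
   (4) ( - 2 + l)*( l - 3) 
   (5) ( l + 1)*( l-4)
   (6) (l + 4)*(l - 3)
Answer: 3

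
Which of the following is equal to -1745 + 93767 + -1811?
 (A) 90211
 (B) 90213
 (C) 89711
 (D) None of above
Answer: A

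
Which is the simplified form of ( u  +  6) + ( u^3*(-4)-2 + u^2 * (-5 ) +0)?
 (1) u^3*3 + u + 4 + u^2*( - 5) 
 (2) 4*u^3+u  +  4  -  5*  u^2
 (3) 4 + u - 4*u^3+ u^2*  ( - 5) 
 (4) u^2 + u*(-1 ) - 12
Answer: 3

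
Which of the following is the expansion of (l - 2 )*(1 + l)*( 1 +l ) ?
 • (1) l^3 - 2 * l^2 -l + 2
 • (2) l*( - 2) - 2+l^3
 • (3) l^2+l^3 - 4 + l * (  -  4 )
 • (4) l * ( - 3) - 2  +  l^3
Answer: 4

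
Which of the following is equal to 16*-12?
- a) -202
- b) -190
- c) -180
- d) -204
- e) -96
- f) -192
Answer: f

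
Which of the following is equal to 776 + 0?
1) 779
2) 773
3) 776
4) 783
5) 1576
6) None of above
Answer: 3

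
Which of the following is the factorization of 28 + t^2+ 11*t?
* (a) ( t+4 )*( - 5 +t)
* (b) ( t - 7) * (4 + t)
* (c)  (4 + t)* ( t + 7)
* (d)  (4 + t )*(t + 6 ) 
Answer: c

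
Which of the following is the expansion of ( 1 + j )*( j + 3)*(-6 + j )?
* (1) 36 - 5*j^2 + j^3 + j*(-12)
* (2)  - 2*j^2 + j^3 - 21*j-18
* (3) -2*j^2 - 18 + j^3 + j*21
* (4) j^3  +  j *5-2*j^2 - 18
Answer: 2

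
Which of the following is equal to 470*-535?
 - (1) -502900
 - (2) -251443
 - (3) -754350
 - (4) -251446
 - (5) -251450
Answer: 5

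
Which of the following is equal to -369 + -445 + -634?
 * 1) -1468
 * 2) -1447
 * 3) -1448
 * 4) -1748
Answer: 3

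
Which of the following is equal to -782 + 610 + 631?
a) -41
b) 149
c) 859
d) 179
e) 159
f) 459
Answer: f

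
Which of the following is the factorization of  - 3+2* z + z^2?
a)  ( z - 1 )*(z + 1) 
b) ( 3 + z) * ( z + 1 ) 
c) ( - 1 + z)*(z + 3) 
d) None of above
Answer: c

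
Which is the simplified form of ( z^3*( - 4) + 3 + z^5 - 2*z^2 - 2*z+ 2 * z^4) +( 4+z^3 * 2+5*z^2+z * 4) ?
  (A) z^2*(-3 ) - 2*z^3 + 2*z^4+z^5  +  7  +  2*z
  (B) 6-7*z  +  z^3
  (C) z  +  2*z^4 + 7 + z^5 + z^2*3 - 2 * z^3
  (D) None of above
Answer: D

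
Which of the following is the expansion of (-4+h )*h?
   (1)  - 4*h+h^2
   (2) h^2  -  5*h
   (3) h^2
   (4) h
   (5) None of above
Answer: 1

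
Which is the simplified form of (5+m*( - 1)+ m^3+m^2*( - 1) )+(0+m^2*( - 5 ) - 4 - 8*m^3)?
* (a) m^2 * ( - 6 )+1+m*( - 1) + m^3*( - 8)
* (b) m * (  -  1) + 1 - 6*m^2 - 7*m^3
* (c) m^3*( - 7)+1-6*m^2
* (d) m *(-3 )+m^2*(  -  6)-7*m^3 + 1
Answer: b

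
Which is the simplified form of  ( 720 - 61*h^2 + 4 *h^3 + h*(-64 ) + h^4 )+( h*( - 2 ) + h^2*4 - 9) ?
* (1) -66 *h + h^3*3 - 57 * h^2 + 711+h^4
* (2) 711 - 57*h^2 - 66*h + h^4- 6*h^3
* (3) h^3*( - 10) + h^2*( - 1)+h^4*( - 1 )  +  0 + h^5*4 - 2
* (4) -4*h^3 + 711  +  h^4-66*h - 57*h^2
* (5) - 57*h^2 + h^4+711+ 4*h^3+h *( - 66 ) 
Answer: 5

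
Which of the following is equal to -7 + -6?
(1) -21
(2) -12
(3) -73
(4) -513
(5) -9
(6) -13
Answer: 6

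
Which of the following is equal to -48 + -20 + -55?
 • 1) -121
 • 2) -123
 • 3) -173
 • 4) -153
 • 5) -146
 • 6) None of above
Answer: 2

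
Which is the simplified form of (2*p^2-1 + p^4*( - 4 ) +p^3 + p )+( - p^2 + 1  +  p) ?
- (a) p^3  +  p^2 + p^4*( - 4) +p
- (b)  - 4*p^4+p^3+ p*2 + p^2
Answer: b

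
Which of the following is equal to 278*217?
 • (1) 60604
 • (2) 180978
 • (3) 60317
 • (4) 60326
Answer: 4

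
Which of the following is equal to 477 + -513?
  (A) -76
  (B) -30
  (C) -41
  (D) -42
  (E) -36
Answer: E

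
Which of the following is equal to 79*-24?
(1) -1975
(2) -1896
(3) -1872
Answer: 2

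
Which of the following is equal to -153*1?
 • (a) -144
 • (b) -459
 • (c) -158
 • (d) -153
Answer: d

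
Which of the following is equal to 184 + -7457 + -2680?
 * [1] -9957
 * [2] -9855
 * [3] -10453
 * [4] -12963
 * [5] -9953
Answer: 5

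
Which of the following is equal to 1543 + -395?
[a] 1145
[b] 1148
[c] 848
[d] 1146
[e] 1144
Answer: b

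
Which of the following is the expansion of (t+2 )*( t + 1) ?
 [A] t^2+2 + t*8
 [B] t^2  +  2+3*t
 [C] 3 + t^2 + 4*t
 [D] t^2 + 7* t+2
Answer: B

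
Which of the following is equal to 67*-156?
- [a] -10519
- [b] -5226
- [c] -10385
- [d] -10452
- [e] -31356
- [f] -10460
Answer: d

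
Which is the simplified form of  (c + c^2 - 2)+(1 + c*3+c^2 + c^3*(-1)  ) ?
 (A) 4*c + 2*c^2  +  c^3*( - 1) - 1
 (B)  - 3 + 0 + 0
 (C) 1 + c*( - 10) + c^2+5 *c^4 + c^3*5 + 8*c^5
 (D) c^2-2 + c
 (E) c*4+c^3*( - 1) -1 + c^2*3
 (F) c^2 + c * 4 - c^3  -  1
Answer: A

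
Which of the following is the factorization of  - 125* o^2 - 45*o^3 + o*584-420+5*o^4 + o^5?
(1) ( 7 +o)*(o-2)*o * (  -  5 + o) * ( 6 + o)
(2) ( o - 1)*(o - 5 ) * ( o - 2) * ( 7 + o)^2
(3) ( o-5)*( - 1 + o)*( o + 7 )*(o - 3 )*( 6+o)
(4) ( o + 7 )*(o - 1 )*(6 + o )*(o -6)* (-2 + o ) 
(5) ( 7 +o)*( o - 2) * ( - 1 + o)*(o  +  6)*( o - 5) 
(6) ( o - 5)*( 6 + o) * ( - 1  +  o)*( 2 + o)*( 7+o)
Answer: 5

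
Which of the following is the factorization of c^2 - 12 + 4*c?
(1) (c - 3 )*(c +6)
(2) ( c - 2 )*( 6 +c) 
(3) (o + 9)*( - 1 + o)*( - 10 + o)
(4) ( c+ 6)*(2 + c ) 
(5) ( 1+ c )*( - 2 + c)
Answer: 2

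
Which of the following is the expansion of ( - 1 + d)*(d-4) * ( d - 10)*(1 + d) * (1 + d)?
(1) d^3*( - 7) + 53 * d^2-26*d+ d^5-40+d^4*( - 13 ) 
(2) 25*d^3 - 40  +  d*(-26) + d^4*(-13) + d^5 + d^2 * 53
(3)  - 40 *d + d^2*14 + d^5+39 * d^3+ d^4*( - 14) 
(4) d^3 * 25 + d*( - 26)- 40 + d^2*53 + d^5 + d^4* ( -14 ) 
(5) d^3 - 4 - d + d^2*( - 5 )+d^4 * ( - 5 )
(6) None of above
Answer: 2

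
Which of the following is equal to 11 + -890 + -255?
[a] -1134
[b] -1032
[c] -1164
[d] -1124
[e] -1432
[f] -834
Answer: a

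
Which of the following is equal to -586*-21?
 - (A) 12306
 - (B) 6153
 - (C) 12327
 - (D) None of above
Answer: A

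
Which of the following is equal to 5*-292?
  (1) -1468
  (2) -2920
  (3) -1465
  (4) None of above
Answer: 4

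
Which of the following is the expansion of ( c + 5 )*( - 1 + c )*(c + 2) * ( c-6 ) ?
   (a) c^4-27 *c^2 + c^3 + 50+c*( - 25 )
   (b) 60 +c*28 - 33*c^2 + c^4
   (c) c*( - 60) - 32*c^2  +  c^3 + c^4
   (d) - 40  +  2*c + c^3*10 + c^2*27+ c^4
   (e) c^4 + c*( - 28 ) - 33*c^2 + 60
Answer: e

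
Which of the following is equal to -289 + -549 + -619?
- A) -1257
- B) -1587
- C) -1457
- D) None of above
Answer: C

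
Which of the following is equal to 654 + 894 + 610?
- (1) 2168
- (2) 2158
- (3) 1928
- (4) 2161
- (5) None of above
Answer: 2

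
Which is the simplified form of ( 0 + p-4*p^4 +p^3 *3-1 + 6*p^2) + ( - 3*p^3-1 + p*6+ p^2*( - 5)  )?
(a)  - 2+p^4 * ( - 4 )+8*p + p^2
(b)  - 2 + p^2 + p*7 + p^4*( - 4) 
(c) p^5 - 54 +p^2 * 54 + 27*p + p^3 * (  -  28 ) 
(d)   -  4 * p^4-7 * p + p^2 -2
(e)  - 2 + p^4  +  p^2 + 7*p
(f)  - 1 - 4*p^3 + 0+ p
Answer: b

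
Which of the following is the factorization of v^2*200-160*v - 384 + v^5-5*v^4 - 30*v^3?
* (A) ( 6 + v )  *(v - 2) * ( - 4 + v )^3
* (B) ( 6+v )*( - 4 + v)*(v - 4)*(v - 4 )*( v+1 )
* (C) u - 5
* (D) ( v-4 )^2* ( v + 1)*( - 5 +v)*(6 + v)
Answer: B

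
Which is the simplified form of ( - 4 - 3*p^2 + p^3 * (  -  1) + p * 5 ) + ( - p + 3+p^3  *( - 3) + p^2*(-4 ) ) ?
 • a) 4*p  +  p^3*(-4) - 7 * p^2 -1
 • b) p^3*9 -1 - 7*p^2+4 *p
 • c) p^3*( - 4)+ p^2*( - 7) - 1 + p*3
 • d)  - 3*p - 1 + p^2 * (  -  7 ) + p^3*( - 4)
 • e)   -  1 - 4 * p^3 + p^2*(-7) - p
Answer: a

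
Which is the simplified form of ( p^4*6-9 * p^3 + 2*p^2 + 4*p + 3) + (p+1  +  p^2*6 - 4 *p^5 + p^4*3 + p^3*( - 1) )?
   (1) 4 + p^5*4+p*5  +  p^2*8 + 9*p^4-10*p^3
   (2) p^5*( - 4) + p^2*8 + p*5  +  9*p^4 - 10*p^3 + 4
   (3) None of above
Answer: 2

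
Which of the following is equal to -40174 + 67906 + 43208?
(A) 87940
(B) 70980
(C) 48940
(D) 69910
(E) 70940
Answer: E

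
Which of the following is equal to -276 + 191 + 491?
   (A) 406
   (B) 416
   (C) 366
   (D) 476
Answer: A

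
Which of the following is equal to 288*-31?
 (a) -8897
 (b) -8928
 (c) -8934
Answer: b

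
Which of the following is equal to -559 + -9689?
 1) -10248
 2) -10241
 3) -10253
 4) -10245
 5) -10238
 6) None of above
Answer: 1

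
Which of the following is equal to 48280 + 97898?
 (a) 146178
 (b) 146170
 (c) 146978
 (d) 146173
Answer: a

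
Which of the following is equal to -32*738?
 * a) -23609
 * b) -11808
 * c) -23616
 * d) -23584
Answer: c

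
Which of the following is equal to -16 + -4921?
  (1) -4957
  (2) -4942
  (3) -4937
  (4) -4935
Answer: 3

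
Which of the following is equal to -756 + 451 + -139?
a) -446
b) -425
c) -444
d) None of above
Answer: c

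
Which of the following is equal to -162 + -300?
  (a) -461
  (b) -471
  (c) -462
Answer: c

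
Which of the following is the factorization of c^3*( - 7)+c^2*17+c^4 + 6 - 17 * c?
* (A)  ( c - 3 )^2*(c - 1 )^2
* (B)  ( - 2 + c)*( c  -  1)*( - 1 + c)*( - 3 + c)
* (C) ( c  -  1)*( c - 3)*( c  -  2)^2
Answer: B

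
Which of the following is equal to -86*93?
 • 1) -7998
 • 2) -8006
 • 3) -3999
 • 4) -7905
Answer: 1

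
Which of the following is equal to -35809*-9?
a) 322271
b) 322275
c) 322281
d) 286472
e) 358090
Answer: c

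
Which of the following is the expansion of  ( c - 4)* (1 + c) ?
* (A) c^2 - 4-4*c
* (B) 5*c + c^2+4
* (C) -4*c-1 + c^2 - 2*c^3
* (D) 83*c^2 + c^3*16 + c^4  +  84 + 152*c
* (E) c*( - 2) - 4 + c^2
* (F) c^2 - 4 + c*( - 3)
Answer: F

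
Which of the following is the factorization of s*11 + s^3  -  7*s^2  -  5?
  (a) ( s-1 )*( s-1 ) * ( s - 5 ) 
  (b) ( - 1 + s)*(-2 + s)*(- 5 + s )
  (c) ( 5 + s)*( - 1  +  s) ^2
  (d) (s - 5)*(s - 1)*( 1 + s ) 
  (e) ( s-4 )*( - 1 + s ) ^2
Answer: a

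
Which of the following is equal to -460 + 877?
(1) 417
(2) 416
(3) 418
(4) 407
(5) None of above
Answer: 1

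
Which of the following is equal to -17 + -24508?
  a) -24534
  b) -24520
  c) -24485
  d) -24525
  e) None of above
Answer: d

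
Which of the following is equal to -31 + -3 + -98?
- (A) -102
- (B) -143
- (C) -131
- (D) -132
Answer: D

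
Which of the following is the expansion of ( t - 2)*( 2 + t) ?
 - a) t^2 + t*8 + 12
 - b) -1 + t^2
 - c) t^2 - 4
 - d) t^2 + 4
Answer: c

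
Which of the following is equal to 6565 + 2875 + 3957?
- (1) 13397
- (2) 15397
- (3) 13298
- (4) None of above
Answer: 1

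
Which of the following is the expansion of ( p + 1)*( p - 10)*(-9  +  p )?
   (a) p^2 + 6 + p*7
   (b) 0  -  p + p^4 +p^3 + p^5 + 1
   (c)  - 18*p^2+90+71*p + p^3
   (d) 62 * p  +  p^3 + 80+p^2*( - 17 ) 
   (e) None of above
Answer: c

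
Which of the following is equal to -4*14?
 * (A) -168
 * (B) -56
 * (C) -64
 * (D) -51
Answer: B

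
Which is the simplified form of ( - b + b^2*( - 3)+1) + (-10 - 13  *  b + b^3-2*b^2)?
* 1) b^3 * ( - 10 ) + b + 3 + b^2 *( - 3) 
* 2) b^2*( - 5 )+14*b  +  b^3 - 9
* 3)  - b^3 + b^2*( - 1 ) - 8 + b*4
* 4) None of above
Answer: 4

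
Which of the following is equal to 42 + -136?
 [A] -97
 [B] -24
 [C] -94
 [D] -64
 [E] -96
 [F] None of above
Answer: C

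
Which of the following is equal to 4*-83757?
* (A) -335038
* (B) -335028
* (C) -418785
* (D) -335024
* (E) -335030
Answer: B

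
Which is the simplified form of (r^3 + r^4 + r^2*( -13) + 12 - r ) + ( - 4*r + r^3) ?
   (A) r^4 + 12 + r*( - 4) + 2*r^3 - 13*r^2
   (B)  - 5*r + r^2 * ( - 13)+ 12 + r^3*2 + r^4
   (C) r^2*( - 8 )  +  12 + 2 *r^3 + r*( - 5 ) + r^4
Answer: B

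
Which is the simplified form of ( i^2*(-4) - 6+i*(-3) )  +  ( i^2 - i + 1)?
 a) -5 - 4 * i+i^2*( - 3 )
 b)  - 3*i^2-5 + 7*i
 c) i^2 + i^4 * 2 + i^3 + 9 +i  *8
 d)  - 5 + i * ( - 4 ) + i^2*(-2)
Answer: a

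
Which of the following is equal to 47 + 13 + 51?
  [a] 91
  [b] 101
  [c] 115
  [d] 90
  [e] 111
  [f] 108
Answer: e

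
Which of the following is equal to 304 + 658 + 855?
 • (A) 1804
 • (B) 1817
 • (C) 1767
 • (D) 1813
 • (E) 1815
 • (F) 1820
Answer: B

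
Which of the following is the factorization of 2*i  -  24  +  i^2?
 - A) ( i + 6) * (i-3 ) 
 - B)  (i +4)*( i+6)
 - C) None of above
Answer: C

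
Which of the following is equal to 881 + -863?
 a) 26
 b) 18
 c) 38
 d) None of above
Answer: b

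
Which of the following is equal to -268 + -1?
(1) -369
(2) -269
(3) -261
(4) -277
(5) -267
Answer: 2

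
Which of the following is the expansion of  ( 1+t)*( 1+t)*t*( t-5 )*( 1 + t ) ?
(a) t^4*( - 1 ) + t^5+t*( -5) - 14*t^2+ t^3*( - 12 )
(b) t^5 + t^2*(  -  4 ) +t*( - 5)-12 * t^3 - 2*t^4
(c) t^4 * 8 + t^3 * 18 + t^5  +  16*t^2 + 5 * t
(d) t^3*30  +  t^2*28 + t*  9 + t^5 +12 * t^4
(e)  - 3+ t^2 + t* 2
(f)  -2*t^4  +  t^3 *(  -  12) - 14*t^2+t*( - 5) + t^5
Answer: f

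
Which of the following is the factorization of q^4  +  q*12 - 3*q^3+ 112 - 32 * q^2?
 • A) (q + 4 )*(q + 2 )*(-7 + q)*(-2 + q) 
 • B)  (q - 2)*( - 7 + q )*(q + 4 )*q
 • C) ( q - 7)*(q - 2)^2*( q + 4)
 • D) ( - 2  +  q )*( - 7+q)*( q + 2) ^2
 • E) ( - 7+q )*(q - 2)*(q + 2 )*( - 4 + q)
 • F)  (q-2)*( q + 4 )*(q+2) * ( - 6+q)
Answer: A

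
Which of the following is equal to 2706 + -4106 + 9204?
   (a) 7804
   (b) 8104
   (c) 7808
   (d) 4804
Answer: a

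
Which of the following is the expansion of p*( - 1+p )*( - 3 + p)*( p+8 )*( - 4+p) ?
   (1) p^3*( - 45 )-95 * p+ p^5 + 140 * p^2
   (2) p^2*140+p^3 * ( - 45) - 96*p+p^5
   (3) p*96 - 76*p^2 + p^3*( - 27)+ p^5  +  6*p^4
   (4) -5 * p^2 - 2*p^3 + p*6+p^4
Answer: 2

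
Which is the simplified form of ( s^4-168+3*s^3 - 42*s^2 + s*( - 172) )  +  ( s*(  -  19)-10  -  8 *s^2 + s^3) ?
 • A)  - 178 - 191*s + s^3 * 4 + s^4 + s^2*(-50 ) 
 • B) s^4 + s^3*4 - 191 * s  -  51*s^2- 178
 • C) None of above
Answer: A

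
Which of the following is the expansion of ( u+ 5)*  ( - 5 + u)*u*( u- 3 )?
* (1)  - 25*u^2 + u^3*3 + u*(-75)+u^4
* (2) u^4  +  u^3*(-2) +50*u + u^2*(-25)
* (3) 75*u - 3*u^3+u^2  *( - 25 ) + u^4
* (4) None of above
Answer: 3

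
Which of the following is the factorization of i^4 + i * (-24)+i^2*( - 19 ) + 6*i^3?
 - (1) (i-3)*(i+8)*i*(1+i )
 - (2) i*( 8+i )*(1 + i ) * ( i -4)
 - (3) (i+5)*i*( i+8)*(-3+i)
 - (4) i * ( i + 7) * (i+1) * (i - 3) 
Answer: 1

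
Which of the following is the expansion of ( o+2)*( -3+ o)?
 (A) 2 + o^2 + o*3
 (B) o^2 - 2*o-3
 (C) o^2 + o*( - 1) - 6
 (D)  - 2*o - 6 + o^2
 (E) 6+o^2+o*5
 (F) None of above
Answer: C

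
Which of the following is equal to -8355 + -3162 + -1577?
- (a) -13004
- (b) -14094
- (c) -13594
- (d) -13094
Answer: d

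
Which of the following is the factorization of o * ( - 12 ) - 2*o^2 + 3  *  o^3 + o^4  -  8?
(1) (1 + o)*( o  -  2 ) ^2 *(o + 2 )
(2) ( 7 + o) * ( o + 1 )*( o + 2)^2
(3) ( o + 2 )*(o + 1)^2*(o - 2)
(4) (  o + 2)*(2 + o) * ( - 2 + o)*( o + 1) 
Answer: 4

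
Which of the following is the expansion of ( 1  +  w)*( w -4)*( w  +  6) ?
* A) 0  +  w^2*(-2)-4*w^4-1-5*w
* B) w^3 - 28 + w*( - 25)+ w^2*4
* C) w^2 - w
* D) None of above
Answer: D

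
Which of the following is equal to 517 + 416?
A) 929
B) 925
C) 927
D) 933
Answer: D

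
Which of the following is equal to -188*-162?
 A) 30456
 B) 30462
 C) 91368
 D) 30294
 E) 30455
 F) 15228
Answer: A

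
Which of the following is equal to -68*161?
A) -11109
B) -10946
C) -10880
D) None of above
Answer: D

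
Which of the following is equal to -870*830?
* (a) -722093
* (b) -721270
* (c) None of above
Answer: c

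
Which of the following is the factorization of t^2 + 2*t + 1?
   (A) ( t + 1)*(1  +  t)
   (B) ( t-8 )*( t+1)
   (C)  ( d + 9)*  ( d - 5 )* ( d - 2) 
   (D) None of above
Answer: A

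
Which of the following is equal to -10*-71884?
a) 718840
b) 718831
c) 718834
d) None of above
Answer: a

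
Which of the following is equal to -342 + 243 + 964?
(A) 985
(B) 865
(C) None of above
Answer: B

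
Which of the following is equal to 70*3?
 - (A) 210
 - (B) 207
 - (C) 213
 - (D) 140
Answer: A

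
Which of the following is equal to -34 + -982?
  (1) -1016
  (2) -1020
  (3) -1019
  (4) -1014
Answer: 1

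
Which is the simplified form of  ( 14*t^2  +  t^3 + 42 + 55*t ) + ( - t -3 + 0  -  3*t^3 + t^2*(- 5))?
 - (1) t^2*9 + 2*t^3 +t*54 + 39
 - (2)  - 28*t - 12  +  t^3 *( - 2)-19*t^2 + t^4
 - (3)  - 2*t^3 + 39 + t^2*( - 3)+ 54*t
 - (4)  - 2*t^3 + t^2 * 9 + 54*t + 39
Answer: 4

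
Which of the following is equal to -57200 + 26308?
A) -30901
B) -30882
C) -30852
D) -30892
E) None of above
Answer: D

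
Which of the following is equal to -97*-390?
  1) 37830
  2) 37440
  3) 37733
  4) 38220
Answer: 1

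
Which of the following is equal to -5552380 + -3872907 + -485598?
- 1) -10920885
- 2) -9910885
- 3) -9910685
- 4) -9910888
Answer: 2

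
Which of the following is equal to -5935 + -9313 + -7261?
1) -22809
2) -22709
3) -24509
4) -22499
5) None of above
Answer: 5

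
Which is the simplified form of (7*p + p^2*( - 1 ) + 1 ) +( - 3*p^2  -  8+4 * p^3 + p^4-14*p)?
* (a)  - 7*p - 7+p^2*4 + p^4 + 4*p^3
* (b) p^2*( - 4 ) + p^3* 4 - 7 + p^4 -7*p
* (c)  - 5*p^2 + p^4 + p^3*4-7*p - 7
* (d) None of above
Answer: b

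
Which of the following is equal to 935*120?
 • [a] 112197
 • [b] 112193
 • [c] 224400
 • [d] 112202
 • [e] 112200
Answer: e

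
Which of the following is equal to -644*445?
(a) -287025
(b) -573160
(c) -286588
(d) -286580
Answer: d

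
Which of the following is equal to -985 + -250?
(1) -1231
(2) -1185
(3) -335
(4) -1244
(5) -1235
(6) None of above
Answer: 5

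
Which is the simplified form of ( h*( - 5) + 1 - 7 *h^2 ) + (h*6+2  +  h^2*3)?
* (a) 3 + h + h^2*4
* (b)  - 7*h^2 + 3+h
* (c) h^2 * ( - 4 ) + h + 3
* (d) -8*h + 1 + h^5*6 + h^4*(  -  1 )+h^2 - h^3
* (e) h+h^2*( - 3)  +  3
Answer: c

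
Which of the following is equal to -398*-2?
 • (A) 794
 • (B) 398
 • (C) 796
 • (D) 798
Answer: C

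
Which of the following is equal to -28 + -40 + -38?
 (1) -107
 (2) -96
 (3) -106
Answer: 3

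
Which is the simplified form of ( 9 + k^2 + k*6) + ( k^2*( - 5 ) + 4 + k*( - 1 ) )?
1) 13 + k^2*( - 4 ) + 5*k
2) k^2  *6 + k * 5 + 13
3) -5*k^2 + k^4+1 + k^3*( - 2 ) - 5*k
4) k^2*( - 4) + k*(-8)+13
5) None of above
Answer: 1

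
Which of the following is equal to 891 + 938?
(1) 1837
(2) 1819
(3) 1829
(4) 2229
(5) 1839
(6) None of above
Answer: 3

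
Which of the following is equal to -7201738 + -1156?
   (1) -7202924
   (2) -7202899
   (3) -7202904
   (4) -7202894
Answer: 4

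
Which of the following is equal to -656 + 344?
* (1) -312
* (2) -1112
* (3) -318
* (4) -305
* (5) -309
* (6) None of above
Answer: 1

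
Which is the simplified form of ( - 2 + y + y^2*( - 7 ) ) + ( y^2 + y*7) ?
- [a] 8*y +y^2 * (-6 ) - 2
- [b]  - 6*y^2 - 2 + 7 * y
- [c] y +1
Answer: a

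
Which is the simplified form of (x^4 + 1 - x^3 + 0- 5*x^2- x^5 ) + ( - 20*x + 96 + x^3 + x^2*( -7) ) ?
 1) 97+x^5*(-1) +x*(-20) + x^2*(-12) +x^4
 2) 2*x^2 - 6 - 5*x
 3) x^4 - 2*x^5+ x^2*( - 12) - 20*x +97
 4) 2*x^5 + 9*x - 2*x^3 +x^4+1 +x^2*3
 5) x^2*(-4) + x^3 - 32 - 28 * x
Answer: 1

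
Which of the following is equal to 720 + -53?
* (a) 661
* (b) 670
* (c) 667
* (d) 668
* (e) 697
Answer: c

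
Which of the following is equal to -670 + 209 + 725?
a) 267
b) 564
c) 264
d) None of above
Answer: c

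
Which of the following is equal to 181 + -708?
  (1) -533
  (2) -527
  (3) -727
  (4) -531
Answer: 2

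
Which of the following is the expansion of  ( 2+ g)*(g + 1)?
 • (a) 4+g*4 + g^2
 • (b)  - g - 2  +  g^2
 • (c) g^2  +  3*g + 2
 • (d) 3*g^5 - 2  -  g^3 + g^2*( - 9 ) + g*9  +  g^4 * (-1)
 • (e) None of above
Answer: c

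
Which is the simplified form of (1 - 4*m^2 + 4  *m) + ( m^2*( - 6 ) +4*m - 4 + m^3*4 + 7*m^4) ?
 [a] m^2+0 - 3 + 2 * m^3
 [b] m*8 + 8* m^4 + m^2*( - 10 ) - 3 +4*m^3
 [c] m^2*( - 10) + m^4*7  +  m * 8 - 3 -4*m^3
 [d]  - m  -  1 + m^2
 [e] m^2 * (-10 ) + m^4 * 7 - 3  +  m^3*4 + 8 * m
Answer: e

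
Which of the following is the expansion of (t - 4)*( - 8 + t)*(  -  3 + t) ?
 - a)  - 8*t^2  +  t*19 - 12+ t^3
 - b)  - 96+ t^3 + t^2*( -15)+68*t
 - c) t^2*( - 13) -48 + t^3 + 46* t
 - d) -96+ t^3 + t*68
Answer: b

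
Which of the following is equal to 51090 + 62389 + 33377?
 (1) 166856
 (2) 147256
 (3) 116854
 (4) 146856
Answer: 4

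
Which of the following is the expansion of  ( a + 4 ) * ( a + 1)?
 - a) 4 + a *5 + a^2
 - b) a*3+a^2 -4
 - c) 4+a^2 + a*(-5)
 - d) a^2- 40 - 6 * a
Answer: a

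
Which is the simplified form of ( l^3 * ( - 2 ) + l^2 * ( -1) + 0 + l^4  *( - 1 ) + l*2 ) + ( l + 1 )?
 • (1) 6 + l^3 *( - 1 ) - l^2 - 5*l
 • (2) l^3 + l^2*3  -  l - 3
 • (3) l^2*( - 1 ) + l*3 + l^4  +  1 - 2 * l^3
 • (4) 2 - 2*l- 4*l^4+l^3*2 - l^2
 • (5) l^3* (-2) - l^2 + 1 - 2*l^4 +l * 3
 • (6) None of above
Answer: 6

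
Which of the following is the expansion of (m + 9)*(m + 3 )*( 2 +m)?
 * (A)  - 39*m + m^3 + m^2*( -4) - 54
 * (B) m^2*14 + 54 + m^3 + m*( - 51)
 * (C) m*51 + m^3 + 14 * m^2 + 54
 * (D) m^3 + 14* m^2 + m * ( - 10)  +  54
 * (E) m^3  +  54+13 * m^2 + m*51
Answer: C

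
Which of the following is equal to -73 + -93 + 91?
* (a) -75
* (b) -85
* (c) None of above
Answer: a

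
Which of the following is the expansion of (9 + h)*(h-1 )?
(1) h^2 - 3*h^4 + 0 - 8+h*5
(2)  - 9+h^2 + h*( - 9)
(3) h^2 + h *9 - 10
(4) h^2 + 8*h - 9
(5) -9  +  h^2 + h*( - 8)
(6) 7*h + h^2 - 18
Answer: 4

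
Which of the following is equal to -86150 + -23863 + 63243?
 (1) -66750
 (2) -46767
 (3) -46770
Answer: 3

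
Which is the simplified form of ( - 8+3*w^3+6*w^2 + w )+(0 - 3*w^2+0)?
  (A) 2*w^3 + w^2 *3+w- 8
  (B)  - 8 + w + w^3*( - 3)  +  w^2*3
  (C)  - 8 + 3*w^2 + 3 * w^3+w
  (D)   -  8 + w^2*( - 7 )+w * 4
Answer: C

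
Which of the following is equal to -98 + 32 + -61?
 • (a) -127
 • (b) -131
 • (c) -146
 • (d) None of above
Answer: a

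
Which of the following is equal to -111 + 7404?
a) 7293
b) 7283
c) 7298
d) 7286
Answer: a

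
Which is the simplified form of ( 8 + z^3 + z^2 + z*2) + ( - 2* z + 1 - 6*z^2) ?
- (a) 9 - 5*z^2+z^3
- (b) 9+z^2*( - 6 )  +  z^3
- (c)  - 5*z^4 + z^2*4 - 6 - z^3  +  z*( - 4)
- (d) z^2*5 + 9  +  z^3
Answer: a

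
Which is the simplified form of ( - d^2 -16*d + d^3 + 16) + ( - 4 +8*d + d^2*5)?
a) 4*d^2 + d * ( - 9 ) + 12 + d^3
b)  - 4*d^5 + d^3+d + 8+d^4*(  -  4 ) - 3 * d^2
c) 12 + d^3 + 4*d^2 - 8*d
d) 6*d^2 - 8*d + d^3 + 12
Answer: c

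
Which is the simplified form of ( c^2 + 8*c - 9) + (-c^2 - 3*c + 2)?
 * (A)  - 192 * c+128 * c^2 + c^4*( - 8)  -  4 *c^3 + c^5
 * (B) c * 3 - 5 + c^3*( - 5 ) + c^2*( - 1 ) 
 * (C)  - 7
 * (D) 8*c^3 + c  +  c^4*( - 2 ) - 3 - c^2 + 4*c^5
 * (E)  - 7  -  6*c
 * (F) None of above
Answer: F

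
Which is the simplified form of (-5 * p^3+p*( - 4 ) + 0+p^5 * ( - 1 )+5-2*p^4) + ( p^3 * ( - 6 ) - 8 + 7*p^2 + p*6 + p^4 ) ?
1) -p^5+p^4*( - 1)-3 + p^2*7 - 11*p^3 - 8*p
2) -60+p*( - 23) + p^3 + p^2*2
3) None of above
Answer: 3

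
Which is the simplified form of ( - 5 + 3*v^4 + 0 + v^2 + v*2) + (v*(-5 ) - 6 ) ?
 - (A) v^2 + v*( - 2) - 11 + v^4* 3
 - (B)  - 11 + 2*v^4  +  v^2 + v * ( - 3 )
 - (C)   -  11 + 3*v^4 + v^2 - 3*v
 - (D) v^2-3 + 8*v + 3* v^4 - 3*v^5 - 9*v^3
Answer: C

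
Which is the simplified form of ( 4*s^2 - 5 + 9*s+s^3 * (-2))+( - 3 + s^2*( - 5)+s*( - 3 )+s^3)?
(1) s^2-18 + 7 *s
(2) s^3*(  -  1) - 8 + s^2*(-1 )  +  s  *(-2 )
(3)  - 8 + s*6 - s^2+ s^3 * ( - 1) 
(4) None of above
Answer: 3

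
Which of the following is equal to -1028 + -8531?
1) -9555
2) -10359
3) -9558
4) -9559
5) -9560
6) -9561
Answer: 4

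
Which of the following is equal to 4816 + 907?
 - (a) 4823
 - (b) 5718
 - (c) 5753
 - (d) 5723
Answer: d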